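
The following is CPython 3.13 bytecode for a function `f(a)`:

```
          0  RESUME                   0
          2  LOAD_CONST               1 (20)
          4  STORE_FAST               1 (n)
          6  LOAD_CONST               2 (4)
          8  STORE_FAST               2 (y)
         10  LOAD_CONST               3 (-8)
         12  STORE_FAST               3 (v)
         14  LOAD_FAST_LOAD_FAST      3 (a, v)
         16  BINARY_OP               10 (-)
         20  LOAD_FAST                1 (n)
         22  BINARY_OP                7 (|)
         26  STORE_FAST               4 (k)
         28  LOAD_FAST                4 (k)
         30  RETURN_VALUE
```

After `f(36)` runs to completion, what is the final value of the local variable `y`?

LOAD_CONST → push 20. Stack: [20]
STORE_FAST n → n=20. Stack: []
LOAD_CONST → push 4. Stack: [4]
STORE_FAST y → y=4. Stack: []
LOAD_CONST → push -8. Stack: [-8]
STORE_FAST v → v=-8. Stack: []
LOAD_FAST_LOAD_FAST a,v → push 36,-8. Stack: [36, -8]
BINARY_OP - → 36 - -8 = 44. Stack: [44]
LOAD_FAST n → push 20. Stack: [44, 20]
BINARY_OP | → 44 | 20 = 60. Stack: [60]
STORE_FAST k → k=60. Stack: []
LOAD_FAST k → push 60. Stack: [60]
RETURN_VALUE → return 60.

4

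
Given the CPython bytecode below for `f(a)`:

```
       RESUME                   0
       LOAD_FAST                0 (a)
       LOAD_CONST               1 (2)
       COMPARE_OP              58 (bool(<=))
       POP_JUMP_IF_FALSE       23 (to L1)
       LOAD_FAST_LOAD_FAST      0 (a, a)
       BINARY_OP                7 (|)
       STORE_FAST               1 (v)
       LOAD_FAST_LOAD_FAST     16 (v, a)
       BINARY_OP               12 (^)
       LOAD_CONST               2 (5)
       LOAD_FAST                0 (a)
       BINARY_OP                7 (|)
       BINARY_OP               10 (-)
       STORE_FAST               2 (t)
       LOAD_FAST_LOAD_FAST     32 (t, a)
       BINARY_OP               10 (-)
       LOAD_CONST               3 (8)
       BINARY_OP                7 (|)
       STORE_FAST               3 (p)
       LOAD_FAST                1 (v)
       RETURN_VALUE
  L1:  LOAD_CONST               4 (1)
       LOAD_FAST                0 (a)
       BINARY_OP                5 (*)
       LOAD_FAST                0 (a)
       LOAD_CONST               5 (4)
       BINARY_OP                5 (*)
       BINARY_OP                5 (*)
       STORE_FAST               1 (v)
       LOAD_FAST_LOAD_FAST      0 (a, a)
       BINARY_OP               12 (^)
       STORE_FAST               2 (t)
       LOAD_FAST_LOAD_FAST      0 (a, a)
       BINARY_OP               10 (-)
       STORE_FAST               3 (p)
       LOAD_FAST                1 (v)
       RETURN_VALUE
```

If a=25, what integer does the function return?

LOAD_FAST a → push 25. Stack: [25]
LOAD_CONST → push 2. Stack: [25, 2]
COMPARE_OP bool(<=) → 25 vs 2 = False. Stack: [False]
POP_JUMP_IF_FALSE → pop False; jump. Stack: []
LOAD_CONST → push 1. Stack: [1]
LOAD_FAST a → push 25. Stack: [1, 25]
BINARY_OP * → 1 * 25 = 25. Stack: [25]
LOAD_FAST a → push 25. Stack: [25, 25]
LOAD_CONST → push 4. Stack: [25, 25, 4]
BINARY_OP * → 25 * 4 = 100. Stack: [25, 100]
BINARY_OP * → 25 * 100 = 2500. Stack: [2500]
STORE_FAST v → v=2500. Stack: []
LOAD_FAST_LOAD_FAST a,a → push 25,25. Stack: [25, 25]
BINARY_OP ^ → 25 ^ 25 = 0. Stack: [0]
STORE_FAST t → t=0. Stack: []
LOAD_FAST_LOAD_FAST a,a → push 25,25. Stack: [25, 25]
BINARY_OP - → 25 - 25 = 0. Stack: [0]
STORE_FAST p → p=0. Stack: []
LOAD_FAST v → push 2500. Stack: [2500]
RETURN_VALUE → return 2500.

2500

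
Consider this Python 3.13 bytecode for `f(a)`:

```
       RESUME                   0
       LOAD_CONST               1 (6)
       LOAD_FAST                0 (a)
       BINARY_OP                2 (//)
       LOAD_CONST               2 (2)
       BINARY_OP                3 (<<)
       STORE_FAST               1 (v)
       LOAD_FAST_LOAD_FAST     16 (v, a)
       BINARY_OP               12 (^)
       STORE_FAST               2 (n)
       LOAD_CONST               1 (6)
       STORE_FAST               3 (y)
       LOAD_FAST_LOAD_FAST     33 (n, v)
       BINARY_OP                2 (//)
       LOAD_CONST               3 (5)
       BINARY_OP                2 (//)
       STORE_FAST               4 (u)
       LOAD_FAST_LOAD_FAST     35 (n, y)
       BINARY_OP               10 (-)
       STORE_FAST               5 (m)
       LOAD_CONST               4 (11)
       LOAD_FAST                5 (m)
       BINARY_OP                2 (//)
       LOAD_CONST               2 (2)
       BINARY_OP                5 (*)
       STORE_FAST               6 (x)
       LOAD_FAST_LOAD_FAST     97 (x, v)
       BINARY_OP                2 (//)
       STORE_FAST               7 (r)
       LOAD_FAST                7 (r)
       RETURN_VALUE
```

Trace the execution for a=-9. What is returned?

LOAD_CONST → push 6. Stack: [6]
LOAD_FAST a → push -9. Stack: [6, -9]
BINARY_OP // → 6 // -9 = -1. Stack: [-1]
LOAD_CONST → push 2. Stack: [-1, 2]
BINARY_OP << → -1 << 2 = -4. Stack: [-4]
STORE_FAST v → v=-4. Stack: []
LOAD_FAST_LOAD_FAST v,a → push -4,-9. Stack: [-4, -9]
BINARY_OP ^ → -4 ^ -9 = 11. Stack: [11]
STORE_FAST n → n=11. Stack: []
LOAD_CONST → push 6. Stack: [6]
STORE_FAST y → y=6. Stack: []
LOAD_FAST_LOAD_FAST n,v → push 11,-4. Stack: [11, -4]
BINARY_OP // → 11 // -4 = -3. Stack: [-3]
LOAD_CONST → push 5. Stack: [-3, 5]
BINARY_OP // → -3 // 5 = -1. Stack: [-1]
STORE_FAST u → u=-1. Stack: []
LOAD_FAST_LOAD_FAST n,y → push 11,6. Stack: [11, 6]
BINARY_OP - → 11 - 6 = 5. Stack: [5]
STORE_FAST m → m=5. Stack: []
LOAD_CONST → push 11. Stack: [11]
LOAD_FAST m → push 5. Stack: [11, 5]
BINARY_OP // → 11 // 5 = 2. Stack: [2]
LOAD_CONST → push 2. Stack: [2, 2]
BINARY_OP * → 2 * 2 = 4. Stack: [4]
STORE_FAST x → x=4. Stack: []
LOAD_FAST_LOAD_FAST x,v → push 4,-4. Stack: [4, -4]
BINARY_OP // → 4 // -4 = -1. Stack: [-1]
STORE_FAST r → r=-1. Stack: []
LOAD_FAST r → push -1. Stack: [-1]
RETURN_VALUE → return -1.

-1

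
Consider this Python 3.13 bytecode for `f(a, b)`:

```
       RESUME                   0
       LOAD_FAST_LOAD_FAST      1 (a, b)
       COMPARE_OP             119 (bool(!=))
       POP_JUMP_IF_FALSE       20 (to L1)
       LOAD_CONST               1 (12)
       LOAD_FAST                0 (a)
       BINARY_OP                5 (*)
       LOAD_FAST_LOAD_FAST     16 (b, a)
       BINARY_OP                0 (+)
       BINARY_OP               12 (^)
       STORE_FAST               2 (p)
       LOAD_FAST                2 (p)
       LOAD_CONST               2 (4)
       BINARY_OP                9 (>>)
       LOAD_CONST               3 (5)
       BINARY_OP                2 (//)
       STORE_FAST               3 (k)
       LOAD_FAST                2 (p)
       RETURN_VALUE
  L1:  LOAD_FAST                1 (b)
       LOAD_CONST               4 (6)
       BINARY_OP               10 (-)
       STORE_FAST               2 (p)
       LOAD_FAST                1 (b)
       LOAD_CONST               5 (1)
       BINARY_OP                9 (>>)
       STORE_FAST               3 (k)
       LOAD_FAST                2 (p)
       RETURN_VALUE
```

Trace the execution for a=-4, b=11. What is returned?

-41

LOAD_FAST_LOAD_FAST a,b → push -4,11. Stack: [-4, 11]
COMPARE_OP bool(!=) → -4 vs 11 = True. Stack: [True]
POP_JUMP_IF_FALSE → pop True; no jump. Stack: []
LOAD_CONST → push 12. Stack: [12]
LOAD_FAST a → push -4. Stack: [12, -4]
BINARY_OP * → 12 * -4 = -48. Stack: [-48]
LOAD_FAST_LOAD_FAST b,a → push 11,-4. Stack: [-48, 11, -4]
BINARY_OP + → 11 + -4 = 7. Stack: [-48, 7]
BINARY_OP ^ → -48 ^ 7 = -41. Stack: [-41]
STORE_FAST p → p=-41. Stack: []
LOAD_FAST p → push -41. Stack: [-41]
LOAD_CONST → push 4. Stack: [-41, 4]
BINARY_OP >> → -41 >> 4 = -3. Stack: [-3]
LOAD_CONST → push 5. Stack: [-3, 5]
BINARY_OP // → -3 // 5 = -1. Stack: [-1]
STORE_FAST k → k=-1. Stack: []
LOAD_FAST p → push -41. Stack: [-41]
RETURN_VALUE → return -41.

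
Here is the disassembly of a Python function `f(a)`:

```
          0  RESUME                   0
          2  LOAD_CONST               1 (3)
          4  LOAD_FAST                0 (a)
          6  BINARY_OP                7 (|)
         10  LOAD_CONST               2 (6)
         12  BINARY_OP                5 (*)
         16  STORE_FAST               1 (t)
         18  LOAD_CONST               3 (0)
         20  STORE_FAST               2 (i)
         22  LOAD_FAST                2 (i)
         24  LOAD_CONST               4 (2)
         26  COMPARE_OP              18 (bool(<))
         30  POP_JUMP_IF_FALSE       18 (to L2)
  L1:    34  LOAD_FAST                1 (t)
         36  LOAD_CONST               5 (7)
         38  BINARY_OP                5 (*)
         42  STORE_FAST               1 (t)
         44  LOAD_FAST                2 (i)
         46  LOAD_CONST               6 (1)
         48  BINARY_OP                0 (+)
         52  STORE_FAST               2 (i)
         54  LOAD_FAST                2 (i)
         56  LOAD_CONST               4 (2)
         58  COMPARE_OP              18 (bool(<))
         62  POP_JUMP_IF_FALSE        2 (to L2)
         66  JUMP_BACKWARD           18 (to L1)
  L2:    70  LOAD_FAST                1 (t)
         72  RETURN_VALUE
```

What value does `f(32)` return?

10290

LOAD_CONST → push 3. Stack: [3]
LOAD_FAST a → push 32. Stack: [3, 32]
BINARY_OP | → 3 | 32 = 35. Stack: [35]
LOAD_CONST → push 6. Stack: [35, 6]
BINARY_OP * → 35 * 6 = 210. Stack: [210]
STORE_FAST t → t=210. Stack: []
LOAD_CONST → push 0. Stack: [0]
STORE_FAST i → i=0. Stack: []
LOAD_FAST i → push 0. Stack: [0]
LOAD_CONST → push 2. Stack: [0, 2]
COMPARE_OP bool(<) → 0 vs 2 = True. Stack: [True]
POP_JUMP_IF_FALSE → pop True; no jump. Stack: []
LOAD_FAST t → push 210. Stack: [210]
LOAD_CONST → push 7. Stack: [210, 7]
BINARY_OP * → 210 * 7 = 1470. Stack: [1470]
STORE_FAST t → t=1470. Stack: []
LOAD_FAST i → push 0. Stack: [0]
LOAD_CONST → push 1. Stack: [0, 1]
BINARY_OP + → 0 + 1 = 1. Stack: [1]
STORE_FAST i → i=1. Stack: []
LOAD_FAST i → push 1. Stack: [1]
LOAD_CONST → push 2. Stack: [1, 2]
COMPARE_OP bool(<) → 1 vs 2 = True. Stack: [True]
POP_JUMP_IF_FALSE → pop True; no jump. Stack: []
LOAD_FAST t → push 1470. Stack: [1470]
LOAD_CONST → push 7. Stack: [1470, 7]
BINARY_OP * → 1470 * 7 = 10290. Stack: [10290]
STORE_FAST t → t=10290. Stack: []
LOAD_FAST i → push 1. Stack: [1]
LOAD_CONST → push 1. Stack: [1, 1]
BINARY_OP + → 1 + 1 = 2. Stack: [2]
STORE_FAST i → i=2. Stack: []
LOAD_FAST i → push 2. Stack: [2]
LOAD_CONST → push 2. Stack: [2, 2]
COMPARE_OP bool(<) → 2 vs 2 = False. Stack: [False]
POP_JUMP_IF_FALSE → pop False; jump. Stack: []
LOAD_FAST t → push 10290. Stack: [10290]
RETURN_VALUE → return 10290.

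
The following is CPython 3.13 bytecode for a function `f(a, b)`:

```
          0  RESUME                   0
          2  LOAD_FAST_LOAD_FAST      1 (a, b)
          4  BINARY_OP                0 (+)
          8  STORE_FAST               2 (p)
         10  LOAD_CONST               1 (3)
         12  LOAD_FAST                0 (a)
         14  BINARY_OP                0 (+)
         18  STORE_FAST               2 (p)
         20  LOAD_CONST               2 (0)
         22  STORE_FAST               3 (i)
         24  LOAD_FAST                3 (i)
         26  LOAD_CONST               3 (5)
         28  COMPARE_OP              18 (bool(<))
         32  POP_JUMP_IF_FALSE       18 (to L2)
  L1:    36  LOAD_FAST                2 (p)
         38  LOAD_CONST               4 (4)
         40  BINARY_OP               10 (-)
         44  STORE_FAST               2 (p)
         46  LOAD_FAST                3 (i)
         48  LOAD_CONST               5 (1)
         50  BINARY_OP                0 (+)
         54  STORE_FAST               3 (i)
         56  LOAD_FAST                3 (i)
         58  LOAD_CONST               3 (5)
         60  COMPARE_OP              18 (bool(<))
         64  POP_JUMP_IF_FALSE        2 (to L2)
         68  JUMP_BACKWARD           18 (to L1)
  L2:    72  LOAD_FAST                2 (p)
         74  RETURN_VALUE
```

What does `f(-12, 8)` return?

-29

LOAD_FAST_LOAD_FAST a,b → push -12,8
BINARY_OP + → -12 + 8 = -4
STORE_FAST p → p=-4
LOAD_CONST → push 3
LOAD_FAST a → push -12
BINARY_OP + → 3 + -12 = -9
STORE_FAST p → p=-9
LOAD_CONST → push 0
STORE_FAST i → i=0
LOAD_FAST i → push 0
LOAD_CONST → push 5
COMPARE_OP bool(<) → 0 vs 5 = True
POP_JUMP_IF_FALSE → pop True; no jump
LOAD_FAST p → push -9
LOAD_CONST → push 4
BINARY_OP - → -9 - 4 = -13
STORE_FAST p → p=-13
LOAD_FAST i → push 0
LOAD_CONST → push 1
BINARY_OP + → 0 + 1 = 1
STORE_FAST i → i=1
LOAD_FAST i → push 1
LOAD_CONST → push 5
COMPARE_OP bool(<) → 1 vs 5 = True
POP_JUMP_IF_FALSE → pop True; no jump
LOAD_FAST p → push -13
LOAD_CONST → push 4
BINARY_OP - → -13 - 4 = -17
STORE_FAST p → p=-17
LOAD_FAST i → push 1
LOAD_CONST → push 1
BINARY_OP + → 1 + 1 = 2
STORE_FAST i → i=2
LOAD_FAST i → push 2
LOAD_CONST → push 5
COMPARE_OP bool(<) → 2 vs 5 = True
POP_JUMP_IF_FALSE → pop True; no jump
LOAD_FAST p → push -17
LOAD_CONST → push 4
BINARY_OP - → -17 - 4 = -21
STORE_FAST p → p=-21
LOAD_FAST i → push 2
LOAD_CONST → push 1
BINARY_OP + → 2 + 1 = 3
STORE_FAST i → i=3
LOAD_FAST i → push 3
LOAD_CONST → push 5
COMPARE_OP bool(<) → 3 vs 5 = True
POP_JUMP_IF_FALSE → pop True; no jump
LOAD_FAST p → push -21
LOAD_CONST → push 4
BINARY_OP - → -21 - 4 = -25
STORE_FAST p → p=-25
LOAD_FAST i → push 3
LOAD_CONST → push 1
BINARY_OP + → 3 + 1 = 4
STORE_FAST i → i=4
LOAD_FAST i → push 4
LOAD_CONST → push 5
COMPARE_OP bool(<) → 4 vs 5 = True
POP_JUMP_IF_FALSE → pop True; no jump
LOAD_FAST p → push -25
LOAD_CONST → push 4
BINARY_OP - → -25 - 4 = -29
STORE_FAST p → p=-29
LOAD_FAST i → push 4
LOAD_CONST → push 1
BINARY_OP + → 4 + 1 = 5
STORE_FAST i → i=5
LOAD_FAST i → push 5
LOAD_CONST → push 5
COMPARE_OP bool(<) → 5 vs 5 = False
POP_JUMP_IF_FALSE → pop False; jump
LOAD_FAST p → push -29
RETURN_VALUE → return -29.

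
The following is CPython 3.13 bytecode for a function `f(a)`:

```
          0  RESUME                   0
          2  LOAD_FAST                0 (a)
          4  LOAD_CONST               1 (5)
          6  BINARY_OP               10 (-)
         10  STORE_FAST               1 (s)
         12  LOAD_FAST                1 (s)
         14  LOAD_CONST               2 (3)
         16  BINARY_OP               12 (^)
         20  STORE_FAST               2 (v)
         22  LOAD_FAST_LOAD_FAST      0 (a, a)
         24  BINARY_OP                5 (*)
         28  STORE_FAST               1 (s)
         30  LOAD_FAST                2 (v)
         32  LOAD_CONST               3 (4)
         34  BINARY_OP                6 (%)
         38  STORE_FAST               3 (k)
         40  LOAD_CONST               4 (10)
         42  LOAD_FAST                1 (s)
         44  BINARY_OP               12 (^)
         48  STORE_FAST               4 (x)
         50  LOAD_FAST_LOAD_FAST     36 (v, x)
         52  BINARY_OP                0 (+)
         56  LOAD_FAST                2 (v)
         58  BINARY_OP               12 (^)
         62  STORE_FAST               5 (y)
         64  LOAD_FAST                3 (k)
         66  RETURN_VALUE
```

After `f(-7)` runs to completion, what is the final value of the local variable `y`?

LOAD_FAST a → push -7. Stack: [-7]
LOAD_CONST → push 5. Stack: [-7, 5]
BINARY_OP - → -7 - 5 = -12. Stack: [-12]
STORE_FAST s → s=-12. Stack: []
LOAD_FAST s → push -12. Stack: [-12]
LOAD_CONST → push 3. Stack: [-12, 3]
BINARY_OP ^ → -12 ^ 3 = -9. Stack: [-9]
STORE_FAST v → v=-9. Stack: []
LOAD_FAST_LOAD_FAST a,a → push -7,-7. Stack: [-7, -7]
BINARY_OP * → -7 * -7 = 49. Stack: [49]
STORE_FAST s → s=49. Stack: []
LOAD_FAST v → push -9. Stack: [-9]
LOAD_CONST → push 4. Stack: [-9, 4]
BINARY_OP % → -9 % 4 = 3. Stack: [3]
STORE_FAST k → k=3. Stack: []
LOAD_CONST → push 10. Stack: [10]
LOAD_FAST s → push 49. Stack: [10, 49]
BINARY_OP ^ → 10 ^ 49 = 59. Stack: [59]
STORE_FAST x → x=59. Stack: []
LOAD_FAST_LOAD_FAST v,x → push -9,59. Stack: [-9, 59]
BINARY_OP + → -9 + 59 = 50. Stack: [50]
LOAD_FAST v → push -9. Stack: [50, -9]
BINARY_OP ^ → 50 ^ -9 = -59. Stack: [-59]
STORE_FAST y → y=-59. Stack: []
LOAD_FAST k → push 3. Stack: [3]
RETURN_VALUE → return 3.

-59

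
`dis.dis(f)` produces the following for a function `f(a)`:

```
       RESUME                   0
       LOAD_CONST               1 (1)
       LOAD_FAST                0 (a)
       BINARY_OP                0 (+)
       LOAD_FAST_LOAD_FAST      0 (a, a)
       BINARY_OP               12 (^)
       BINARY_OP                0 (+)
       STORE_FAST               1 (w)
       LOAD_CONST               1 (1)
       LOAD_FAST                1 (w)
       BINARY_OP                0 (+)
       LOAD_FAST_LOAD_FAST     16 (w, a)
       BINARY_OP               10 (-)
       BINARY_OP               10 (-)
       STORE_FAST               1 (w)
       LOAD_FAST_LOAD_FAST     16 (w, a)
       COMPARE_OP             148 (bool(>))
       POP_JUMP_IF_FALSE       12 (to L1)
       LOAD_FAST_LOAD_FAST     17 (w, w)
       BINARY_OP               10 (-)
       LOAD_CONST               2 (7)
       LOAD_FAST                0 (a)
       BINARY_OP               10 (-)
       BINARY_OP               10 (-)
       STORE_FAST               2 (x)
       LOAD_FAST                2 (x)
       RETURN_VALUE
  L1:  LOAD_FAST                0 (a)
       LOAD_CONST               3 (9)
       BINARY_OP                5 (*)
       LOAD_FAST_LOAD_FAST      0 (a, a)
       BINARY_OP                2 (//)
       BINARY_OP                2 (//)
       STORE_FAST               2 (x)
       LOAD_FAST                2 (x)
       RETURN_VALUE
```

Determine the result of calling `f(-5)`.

LOAD_CONST → push 1. Stack: [1]
LOAD_FAST a → push -5. Stack: [1, -5]
BINARY_OP + → 1 + -5 = -4. Stack: [-4]
LOAD_FAST_LOAD_FAST a,a → push -5,-5. Stack: [-4, -5, -5]
BINARY_OP ^ → -5 ^ -5 = 0. Stack: [-4, 0]
BINARY_OP + → -4 + 0 = -4. Stack: [-4]
STORE_FAST w → w=-4. Stack: []
LOAD_CONST → push 1. Stack: [1]
LOAD_FAST w → push -4. Stack: [1, -4]
BINARY_OP + → 1 + -4 = -3. Stack: [-3]
LOAD_FAST_LOAD_FAST w,a → push -4,-5. Stack: [-3, -4, -5]
BINARY_OP - → -4 - -5 = 1. Stack: [-3, 1]
BINARY_OP - → -3 - 1 = -4. Stack: [-4]
STORE_FAST w → w=-4. Stack: []
LOAD_FAST_LOAD_FAST w,a → push -4,-5. Stack: [-4, -5]
COMPARE_OP bool(>) → -4 vs -5 = True. Stack: [True]
POP_JUMP_IF_FALSE → pop True; no jump. Stack: []
LOAD_FAST_LOAD_FAST w,w → push -4,-4. Stack: [-4, -4]
BINARY_OP - → -4 - -4 = 0. Stack: [0]
LOAD_CONST → push 7. Stack: [0, 7]
LOAD_FAST a → push -5. Stack: [0, 7, -5]
BINARY_OP - → 7 - -5 = 12. Stack: [0, 12]
BINARY_OP - → 0 - 12 = -12. Stack: [-12]
STORE_FAST x → x=-12. Stack: []
LOAD_FAST x → push -12. Stack: [-12]
RETURN_VALUE → return -12.

-12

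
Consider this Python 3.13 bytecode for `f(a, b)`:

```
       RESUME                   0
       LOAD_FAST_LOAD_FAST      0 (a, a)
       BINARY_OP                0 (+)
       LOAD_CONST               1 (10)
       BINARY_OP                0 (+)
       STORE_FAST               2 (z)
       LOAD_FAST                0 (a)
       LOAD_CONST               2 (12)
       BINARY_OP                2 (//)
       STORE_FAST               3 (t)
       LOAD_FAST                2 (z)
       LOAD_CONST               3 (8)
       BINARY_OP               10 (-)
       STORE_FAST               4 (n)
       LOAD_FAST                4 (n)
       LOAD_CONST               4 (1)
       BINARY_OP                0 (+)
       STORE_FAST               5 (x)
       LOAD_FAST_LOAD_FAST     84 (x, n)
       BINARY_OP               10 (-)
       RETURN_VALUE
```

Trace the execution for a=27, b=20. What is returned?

1

LOAD_FAST_LOAD_FAST a,a → push 27,27. Stack: [27, 27]
BINARY_OP + → 27 + 27 = 54. Stack: [54]
LOAD_CONST → push 10. Stack: [54, 10]
BINARY_OP + → 54 + 10 = 64. Stack: [64]
STORE_FAST z → z=64. Stack: []
LOAD_FAST a → push 27. Stack: [27]
LOAD_CONST → push 12. Stack: [27, 12]
BINARY_OP // → 27 // 12 = 2. Stack: [2]
STORE_FAST t → t=2. Stack: []
LOAD_FAST z → push 64. Stack: [64]
LOAD_CONST → push 8. Stack: [64, 8]
BINARY_OP - → 64 - 8 = 56. Stack: [56]
STORE_FAST n → n=56. Stack: []
LOAD_FAST n → push 56. Stack: [56]
LOAD_CONST → push 1. Stack: [56, 1]
BINARY_OP + → 56 + 1 = 57. Stack: [57]
STORE_FAST x → x=57. Stack: []
LOAD_FAST_LOAD_FAST x,n → push 57,56. Stack: [57, 56]
BINARY_OP - → 57 - 56 = 1. Stack: [1]
RETURN_VALUE → return 1.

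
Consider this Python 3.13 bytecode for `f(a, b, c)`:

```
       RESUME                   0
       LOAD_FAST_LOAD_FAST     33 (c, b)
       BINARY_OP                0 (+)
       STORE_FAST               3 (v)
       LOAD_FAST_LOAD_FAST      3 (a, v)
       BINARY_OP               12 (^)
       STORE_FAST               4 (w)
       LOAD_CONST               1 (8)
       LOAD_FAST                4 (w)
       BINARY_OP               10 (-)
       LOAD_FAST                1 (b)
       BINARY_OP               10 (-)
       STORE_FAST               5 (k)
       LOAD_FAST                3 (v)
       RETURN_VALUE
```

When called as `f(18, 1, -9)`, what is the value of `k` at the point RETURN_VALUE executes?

29

LOAD_FAST_LOAD_FAST c,b → push -9,1. Stack: [-9, 1]
BINARY_OP + → -9 + 1 = -8. Stack: [-8]
STORE_FAST v → v=-8. Stack: []
LOAD_FAST_LOAD_FAST a,v → push 18,-8. Stack: [18, -8]
BINARY_OP ^ → 18 ^ -8 = -22. Stack: [-22]
STORE_FAST w → w=-22. Stack: []
LOAD_CONST → push 8. Stack: [8]
LOAD_FAST w → push -22. Stack: [8, -22]
BINARY_OP - → 8 - -22 = 30. Stack: [30]
LOAD_FAST b → push 1. Stack: [30, 1]
BINARY_OP - → 30 - 1 = 29. Stack: [29]
STORE_FAST k → k=29. Stack: []
LOAD_FAST v → push -8. Stack: [-8]
RETURN_VALUE → return -8.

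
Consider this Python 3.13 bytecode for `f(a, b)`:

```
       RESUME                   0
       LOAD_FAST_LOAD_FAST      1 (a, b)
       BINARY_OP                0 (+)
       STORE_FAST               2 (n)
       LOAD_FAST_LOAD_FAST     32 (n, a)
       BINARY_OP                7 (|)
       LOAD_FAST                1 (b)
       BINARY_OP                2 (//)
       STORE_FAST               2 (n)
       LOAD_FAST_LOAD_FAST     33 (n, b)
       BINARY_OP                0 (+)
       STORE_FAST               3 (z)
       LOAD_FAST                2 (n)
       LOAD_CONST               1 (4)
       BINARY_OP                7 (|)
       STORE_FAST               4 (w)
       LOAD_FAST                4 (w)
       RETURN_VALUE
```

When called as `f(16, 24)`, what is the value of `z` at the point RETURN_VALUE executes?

26

LOAD_FAST_LOAD_FAST a,b → push 16,24. Stack: [16, 24]
BINARY_OP + → 16 + 24 = 40. Stack: [40]
STORE_FAST n → n=40. Stack: []
LOAD_FAST_LOAD_FAST n,a → push 40,16. Stack: [40, 16]
BINARY_OP | → 40 | 16 = 56. Stack: [56]
LOAD_FAST b → push 24. Stack: [56, 24]
BINARY_OP // → 56 // 24 = 2. Stack: [2]
STORE_FAST n → n=2. Stack: []
LOAD_FAST_LOAD_FAST n,b → push 2,24. Stack: [2, 24]
BINARY_OP + → 2 + 24 = 26. Stack: [26]
STORE_FAST z → z=26. Stack: []
LOAD_FAST n → push 2. Stack: [2]
LOAD_CONST → push 4. Stack: [2, 4]
BINARY_OP | → 2 | 4 = 6. Stack: [6]
STORE_FAST w → w=6. Stack: []
LOAD_FAST w → push 6. Stack: [6]
RETURN_VALUE → return 6.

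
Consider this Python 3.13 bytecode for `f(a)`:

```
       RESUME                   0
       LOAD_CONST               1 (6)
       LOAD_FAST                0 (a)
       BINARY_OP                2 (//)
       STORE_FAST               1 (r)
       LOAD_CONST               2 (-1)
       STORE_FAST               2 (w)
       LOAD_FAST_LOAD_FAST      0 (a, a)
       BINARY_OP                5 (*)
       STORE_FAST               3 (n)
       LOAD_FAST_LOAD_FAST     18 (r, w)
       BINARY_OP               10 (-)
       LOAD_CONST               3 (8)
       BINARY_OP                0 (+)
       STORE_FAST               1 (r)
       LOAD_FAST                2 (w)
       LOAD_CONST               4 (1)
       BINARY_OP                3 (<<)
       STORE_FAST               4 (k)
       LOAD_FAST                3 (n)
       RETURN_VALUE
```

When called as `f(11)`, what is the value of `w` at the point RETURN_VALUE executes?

-1

LOAD_CONST → push 6. Stack: [6]
LOAD_FAST a → push 11. Stack: [6, 11]
BINARY_OP // → 6 // 11 = 0. Stack: [0]
STORE_FAST r → r=0. Stack: []
LOAD_CONST → push -1. Stack: [-1]
STORE_FAST w → w=-1. Stack: []
LOAD_FAST_LOAD_FAST a,a → push 11,11. Stack: [11, 11]
BINARY_OP * → 11 * 11 = 121. Stack: [121]
STORE_FAST n → n=121. Stack: []
LOAD_FAST_LOAD_FAST r,w → push 0,-1. Stack: [0, -1]
BINARY_OP - → 0 - -1 = 1. Stack: [1]
LOAD_CONST → push 8. Stack: [1, 8]
BINARY_OP + → 1 + 8 = 9. Stack: [9]
STORE_FAST r → r=9. Stack: []
LOAD_FAST w → push -1. Stack: [-1]
LOAD_CONST → push 1. Stack: [-1, 1]
BINARY_OP << → -1 << 1 = -2. Stack: [-2]
STORE_FAST k → k=-2. Stack: []
LOAD_FAST n → push 121. Stack: [121]
RETURN_VALUE → return 121.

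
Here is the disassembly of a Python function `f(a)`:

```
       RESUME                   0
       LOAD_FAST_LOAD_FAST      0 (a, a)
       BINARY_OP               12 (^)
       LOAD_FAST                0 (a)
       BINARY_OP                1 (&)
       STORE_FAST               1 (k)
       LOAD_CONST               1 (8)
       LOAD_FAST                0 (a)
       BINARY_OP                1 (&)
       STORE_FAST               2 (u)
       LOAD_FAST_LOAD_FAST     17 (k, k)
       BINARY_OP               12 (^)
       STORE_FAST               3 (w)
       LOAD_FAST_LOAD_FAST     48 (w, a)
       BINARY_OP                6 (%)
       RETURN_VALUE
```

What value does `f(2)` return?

LOAD_FAST_LOAD_FAST a,a → push 2,2. Stack: [2, 2]
BINARY_OP ^ → 2 ^ 2 = 0. Stack: [0]
LOAD_FAST a → push 2. Stack: [0, 2]
BINARY_OP & → 0 & 2 = 0. Stack: [0]
STORE_FAST k → k=0. Stack: []
LOAD_CONST → push 8. Stack: [8]
LOAD_FAST a → push 2. Stack: [8, 2]
BINARY_OP & → 8 & 2 = 0. Stack: [0]
STORE_FAST u → u=0. Stack: []
LOAD_FAST_LOAD_FAST k,k → push 0,0. Stack: [0, 0]
BINARY_OP ^ → 0 ^ 0 = 0. Stack: [0]
STORE_FAST w → w=0. Stack: []
LOAD_FAST_LOAD_FAST w,a → push 0,2. Stack: [0, 2]
BINARY_OP % → 0 % 2 = 0. Stack: [0]
RETURN_VALUE → return 0.

0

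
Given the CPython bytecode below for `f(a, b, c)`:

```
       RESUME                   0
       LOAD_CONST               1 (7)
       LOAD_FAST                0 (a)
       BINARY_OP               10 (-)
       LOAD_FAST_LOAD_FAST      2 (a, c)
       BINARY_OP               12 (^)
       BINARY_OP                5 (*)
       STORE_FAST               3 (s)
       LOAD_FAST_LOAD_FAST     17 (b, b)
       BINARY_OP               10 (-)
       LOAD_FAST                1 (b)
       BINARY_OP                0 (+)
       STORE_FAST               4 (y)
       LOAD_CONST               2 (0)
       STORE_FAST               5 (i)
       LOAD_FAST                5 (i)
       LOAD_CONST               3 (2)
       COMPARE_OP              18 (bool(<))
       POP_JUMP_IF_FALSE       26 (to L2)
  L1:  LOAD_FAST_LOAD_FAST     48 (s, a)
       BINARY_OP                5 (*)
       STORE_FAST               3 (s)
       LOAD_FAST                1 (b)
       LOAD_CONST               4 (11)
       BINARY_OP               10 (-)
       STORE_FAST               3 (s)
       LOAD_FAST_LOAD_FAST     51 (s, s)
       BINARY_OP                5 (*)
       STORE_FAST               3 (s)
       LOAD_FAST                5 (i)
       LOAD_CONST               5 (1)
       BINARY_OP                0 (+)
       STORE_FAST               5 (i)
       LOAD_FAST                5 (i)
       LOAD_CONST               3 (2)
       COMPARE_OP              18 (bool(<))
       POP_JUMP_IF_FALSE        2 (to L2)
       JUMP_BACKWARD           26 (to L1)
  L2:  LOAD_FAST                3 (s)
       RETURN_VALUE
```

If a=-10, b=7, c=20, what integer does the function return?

LOAD_CONST → push 7. Stack: [7]
LOAD_FAST a → push -10. Stack: [7, -10]
BINARY_OP - → 7 - -10 = 17. Stack: [17]
LOAD_FAST_LOAD_FAST a,c → push -10,20. Stack: [17, -10, 20]
BINARY_OP ^ → -10 ^ 20 = -30. Stack: [17, -30]
BINARY_OP * → 17 * -30 = -510. Stack: [-510]
STORE_FAST s → s=-510. Stack: []
LOAD_FAST_LOAD_FAST b,b → push 7,7. Stack: [7, 7]
BINARY_OP - → 7 - 7 = 0. Stack: [0]
LOAD_FAST b → push 7. Stack: [0, 7]
BINARY_OP + → 0 + 7 = 7. Stack: [7]
STORE_FAST y → y=7. Stack: []
LOAD_CONST → push 0. Stack: [0]
STORE_FAST i → i=0. Stack: []
LOAD_FAST i → push 0. Stack: [0]
LOAD_CONST → push 2. Stack: [0, 2]
COMPARE_OP bool(<) → 0 vs 2 = True. Stack: [True]
POP_JUMP_IF_FALSE → pop True; no jump. Stack: []
LOAD_FAST_LOAD_FAST s,a → push -510,-10. Stack: [-510, -10]
BINARY_OP * → -510 * -10 = 5100. Stack: [5100]
STORE_FAST s → s=5100. Stack: []
LOAD_FAST b → push 7. Stack: [7]
LOAD_CONST → push 11. Stack: [7, 11]
BINARY_OP - → 7 - 11 = -4. Stack: [-4]
STORE_FAST s → s=-4. Stack: []
LOAD_FAST_LOAD_FAST s,s → push -4,-4. Stack: [-4, -4]
BINARY_OP * → -4 * -4 = 16. Stack: [16]
STORE_FAST s → s=16. Stack: []
LOAD_FAST i → push 0. Stack: [0]
LOAD_CONST → push 1. Stack: [0, 1]
BINARY_OP + → 0 + 1 = 1. Stack: [1]
STORE_FAST i → i=1. Stack: []
LOAD_FAST i → push 1. Stack: [1]
LOAD_CONST → push 2. Stack: [1, 2]
COMPARE_OP bool(<) → 1 vs 2 = True. Stack: [True]
POP_JUMP_IF_FALSE → pop True; no jump. Stack: []
LOAD_FAST_LOAD_FAST s,a → push 16,-10. Stack: [16, -10]
BINARY_OP * → 16 * -10 = -160. Stack: [-160]
STORE_FAST s → s=-160. Stack: []
LOAD_FAST b → push 7. Stack: [7]
LOAD_CONST → push 11. Stack: [7, 11]
BINARY_OP - → 7 - 11 = -4. Stack: [-4]
STORE_FAST s → s=-4. Stack: []
LOAD_FAST_LOAD_FAST s,s → push -4,-4. Stack: [-4, -4]
BINARY_OP * → -4 * -4 = 16. Stack: [16]
STORE_FAST s → s=16. Stack: []
LOAD_FAST i → push 1. Stack: [1]
LOAD_CONST → push 1. Stack: [1, 1]
BINARY_OP + → 1 + 1 = 2. Stack: [2]
STORE_FAST i → i=2. Stack: []
LOAD_FAST i → push 2. Stack: [2]
LOAD_CONST → push 2. Stack: [2, 2]
COMPARE_OP bool(<) → 2 vs 2 = False. Stack: [False]
POP_JUMP_IF_FALSE → pop False; jump. Stack: []
LOAD_FAST s → push 16. Stack: [16]
RETURN_VALUE → return 16.

16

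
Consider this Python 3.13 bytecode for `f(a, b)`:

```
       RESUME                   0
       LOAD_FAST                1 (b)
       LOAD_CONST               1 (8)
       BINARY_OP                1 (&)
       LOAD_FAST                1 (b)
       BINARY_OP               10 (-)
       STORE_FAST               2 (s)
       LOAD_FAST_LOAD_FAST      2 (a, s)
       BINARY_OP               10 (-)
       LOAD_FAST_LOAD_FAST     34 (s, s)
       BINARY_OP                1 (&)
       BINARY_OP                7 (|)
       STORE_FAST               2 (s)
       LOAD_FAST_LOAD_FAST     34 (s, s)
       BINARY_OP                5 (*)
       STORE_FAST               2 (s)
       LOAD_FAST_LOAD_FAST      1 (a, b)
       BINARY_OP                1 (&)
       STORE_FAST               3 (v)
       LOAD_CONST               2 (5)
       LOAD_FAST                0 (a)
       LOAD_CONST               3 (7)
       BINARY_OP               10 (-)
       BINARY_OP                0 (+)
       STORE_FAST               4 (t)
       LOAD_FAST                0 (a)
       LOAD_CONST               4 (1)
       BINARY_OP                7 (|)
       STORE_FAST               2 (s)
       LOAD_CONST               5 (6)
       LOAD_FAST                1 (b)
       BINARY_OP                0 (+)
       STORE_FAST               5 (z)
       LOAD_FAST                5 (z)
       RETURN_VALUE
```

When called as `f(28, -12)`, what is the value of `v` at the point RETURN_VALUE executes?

LOAD_FAST b → push -12. Stack: [-12]
LOAD_CONST → push 8. Stack: [-12, 8]
BINARY_OP & → -12 & 8 = 0. Stack: [0]
LOAD_FAST b → push -12. Stack: [0, -12]
BINARY_OP - → 0 - -12 = 12. Stack: [12]
STORE_FAST s → s=12. Stack: []
LOAD_FAST_LOAD_FAST a,s → push 28,12. Stack: [28, 12]
BINARY_OP - → 28 - 12 = 16. Stack: [16]
LOAD_FAST_LOAD_FAST s,s → push 12,12. Stack: [16, 12, 12]
BINARY_OP & → 12 & 12 = 12. Stack: [16, 12]
BINARY_OP | → 16 | 12 = 28. Stack: [28]
STORE_FAST s → s=28. Stack: []
LOAD_FAST_LOAD_FAST s,s → push 28,28. Stack: [28, 28]
BINARY_OP * → 28 * 28 = 784. Stack: [784]
STORE_FAST s → s=784. Stack: []
LOAD_FAST_LOAD_FAST a,b → push 28,-12. Stack: [28, -12]
BINARY_OP & → 28 & -12 = 20. Stack: [20]
STORE_FAST v → v=20. Stack: []
LOAD_CONST → push 5. Stack: [5]
LOAD_FAST a → push 28. Stack: [5, 28]
LOAD_CONST → push 7. Stack: [5, 28, 7]
BINARY_OP - → 28 - 7 = 21. Stack: [5, 21]
BINARY_OP + → 5 + 21 = 26. Stack: [26]
STORE_FAST t → t=26. Stack: []
LOAD_FAST a → push 28. Stack: [28]
LOAD_CONST → push 1. Stack: [28, 1]
BINARY_OP | → 28 | 1 = 29. Stack: [29]
STORE_FAST s → s=29. Stack: []
LOAD_CONST → push 6. Stack: [6]
LOAD_FAST b → push -12. Stack: [6, -12]
BINARY_OP + → 6 + -12 = -6. Stack: [-6]
STORE_FAST z → z=-6. Stack: []
LOAD_FAST z → push -6. Stack: [-6]
RETURN_VALUE → return -6.

20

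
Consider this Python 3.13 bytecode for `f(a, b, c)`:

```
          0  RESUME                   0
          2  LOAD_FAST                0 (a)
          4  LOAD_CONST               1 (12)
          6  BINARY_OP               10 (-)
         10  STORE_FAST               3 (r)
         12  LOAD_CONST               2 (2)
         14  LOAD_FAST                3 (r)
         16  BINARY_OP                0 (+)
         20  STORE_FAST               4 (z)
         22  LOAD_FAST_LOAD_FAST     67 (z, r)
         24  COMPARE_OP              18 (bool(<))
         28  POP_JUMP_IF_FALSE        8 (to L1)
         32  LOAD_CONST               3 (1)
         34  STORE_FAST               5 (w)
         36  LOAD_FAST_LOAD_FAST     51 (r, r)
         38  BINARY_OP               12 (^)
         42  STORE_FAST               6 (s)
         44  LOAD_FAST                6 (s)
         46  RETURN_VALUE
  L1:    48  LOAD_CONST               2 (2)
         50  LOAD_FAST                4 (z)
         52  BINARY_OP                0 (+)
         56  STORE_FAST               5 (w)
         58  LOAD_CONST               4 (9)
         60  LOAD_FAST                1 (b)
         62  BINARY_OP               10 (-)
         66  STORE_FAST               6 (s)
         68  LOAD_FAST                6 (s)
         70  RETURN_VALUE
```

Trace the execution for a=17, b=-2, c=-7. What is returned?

LOAD_FAST a → push 17. Stack: [17]
LOAD_CONST → push 12. Stack: [17, 12]
BINARY_OP - → 17 - 12 = 5. Stack: [5]
STORE_FAST r → r=5. Stack: []
LOAD_CONST → push 2. Stack: [2]
LOAD_FAST r → push 5. Stack: [2, 5]
BINARY_OP + → 2 + 5 = 7. Stack: [7]
STORE_FAST z → z=7. Stack: []
LOAD_FAST_LOAD_FAST z,r → push 7,5. Stack: [7, 5]
COMPARE_OP bool(<) → 7 vs 5 = False. Stack: [False]
POP_JUMP_IF_FALSE → pop False; jump. Stack: []
LOAD_CONST → push 2. Stack: [2]
LOAD_FAST z → push 7. Stack: [2, 7]
BINARY_OP + → 2 + 7 = 9. Stack: [9]
STORE_FAST w → w=9. Stack: []
LOAD_CONST → push 9. Stack: [9]
LOAD_FAST b → push -2. Stack: [9, -2]
BINARY_OP - → 9 - -2 = 11. Stack: [11]
STORE_FAST s → s=11. Stack: []
LOAD_FAST s → push 11. Stack: [11]
RETURN_VALUE → return 11.

11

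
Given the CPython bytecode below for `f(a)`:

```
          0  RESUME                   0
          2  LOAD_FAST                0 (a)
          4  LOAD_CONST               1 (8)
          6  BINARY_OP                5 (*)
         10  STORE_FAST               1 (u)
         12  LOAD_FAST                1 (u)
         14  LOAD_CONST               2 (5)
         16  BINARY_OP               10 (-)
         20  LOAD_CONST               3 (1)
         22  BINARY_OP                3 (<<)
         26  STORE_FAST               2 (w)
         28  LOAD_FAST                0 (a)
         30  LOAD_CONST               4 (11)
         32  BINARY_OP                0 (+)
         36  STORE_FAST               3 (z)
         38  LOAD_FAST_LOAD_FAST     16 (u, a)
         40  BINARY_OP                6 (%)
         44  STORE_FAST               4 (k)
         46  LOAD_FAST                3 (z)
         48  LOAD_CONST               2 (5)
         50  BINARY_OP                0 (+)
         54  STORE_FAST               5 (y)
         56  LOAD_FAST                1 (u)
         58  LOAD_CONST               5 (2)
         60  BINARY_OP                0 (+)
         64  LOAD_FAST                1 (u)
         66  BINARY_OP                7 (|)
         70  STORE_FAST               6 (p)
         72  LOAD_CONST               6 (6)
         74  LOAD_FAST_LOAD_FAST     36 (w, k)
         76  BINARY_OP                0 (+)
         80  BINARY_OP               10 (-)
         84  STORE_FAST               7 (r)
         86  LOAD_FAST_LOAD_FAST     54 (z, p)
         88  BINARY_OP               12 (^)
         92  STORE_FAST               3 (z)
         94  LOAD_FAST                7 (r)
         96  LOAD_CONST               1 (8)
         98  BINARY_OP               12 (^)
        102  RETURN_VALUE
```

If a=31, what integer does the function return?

-472

LOAD_FAST a → push 31. Stack: [31]
LOAD_CONST → push 8. Stack: [31, 8]
BINARY_OP * → 31 * 8 = 248. Stack: [248]
STORE_FAST u → u=248. Stack: []
LOAD_FAST u → push 248. Stack: [248]
LOAD_CONST → push 5. Stack: [248, 5]
BINARY_OP - → 248 - 5 = 243. Stack: [243]
LOAD_CONST → push 1. Stack: [243, 1]
BINARY_OP << → 243 << 1 = 486. Stack: [486]
STORE_FAST w → w=486. Stack: []
LOAD_FAST a → push 31. Stack: [31]
LOAD_CONST → push 11. Stack: [31, 11]
BINARY_OP + → 31 + 11 = 42. Stack: [42]
STORE_FAST z → z=42. Stack: []
LOAD_FAST_LOAD_FAST u,a → push 248,31. Stack: [248, 31]
BINARY_OP % → 248 % 31 = 0. Stack: [0]
STORE_FAST k → k=0. Stack: []
LOAD_FAST z → push 42. Stack: [42]
LOAD_CONST → push 5. Stack: [42, 5]
BINARY_OP + → 42 + 5 = 47. Stack: [47]
STORE_FAST y → y=47. Stack: []
LOAD_FAST u → push 248. Stack: [248]
LOAD_CONST → push 2. Stack: [248, 2]
BINARY_OP + → 248 + 2 = 250. Stack: [250]
LOAD_FAST u → push 248. Stack: [250, 248]
BINARY_OP | → 250 | 248 = 250. Stack: [250]
STORE_FAST p → p=250. Stack: []
LOAD_CONST → push 6. Stack: [6]
LOAD_FAST_LOAD_FAST w,k → push 486,0. Stack: [6, 486, 0]
BINARY_OP + → 486 + 0 = 486. Stack: [6, 486]
BINARY_OP - → 6 - 486 = -480. Stack: [-480]
STORE_FAST r → r=-480. Stack: []
LOAD_FAST_LOAD_FAST z,p → push 42,250. Stack: [42, 250]
BINARY_OP ^ → 42 ^ 250 = 208. Stack: [208]
STORE_FAST z → z=208. Stack: []
LOAD_FAST r → push -480. Stack: [-480]
LOAD_CONST → push 8. Stack: [-480, 8]
BINARY_OP ^ → -480 ^ 8 = -472. Stack: [-472]
RETURN_VALUE → return -472.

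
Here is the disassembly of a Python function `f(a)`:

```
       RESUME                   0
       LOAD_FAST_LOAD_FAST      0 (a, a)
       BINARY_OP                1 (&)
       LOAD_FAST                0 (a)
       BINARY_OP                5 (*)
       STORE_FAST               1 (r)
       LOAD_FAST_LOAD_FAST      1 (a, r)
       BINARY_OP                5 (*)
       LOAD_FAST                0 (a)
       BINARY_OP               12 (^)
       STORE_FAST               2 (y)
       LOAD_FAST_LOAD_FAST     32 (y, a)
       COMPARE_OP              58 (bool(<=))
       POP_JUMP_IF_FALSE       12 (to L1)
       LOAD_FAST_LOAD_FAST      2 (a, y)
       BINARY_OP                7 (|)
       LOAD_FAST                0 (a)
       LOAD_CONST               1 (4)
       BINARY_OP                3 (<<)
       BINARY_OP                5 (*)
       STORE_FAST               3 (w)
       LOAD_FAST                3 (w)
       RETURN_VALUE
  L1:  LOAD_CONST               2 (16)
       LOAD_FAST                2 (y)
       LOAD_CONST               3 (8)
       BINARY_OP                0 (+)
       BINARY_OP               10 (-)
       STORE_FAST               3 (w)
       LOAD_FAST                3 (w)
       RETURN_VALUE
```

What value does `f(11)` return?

-1328

LOAD_FAST_LOAD_FAST a,a → push 11,11. Stack: [11, 11]
BINARY_OP & → 11 & 11 = 11. Stack: [11]
LOAD_FAST a → push 11. Stack: [11, 11]
BINARY_OP * → 11 * 11 = 121. Stack: [121]
STORE_FAST r → r=121. Stack: []
LOAD_FAST_LOAD_FAST a,r → push 11,121. Stack: [11, 121]
BINARY_OP * → 11 * 121 = 1331. Stack: [1331]
LOAD_FAST a → push 11. Stack: [1331, 11]
BINARY_OP ^ → 1331 ^ 11 = 1336. Stack: [1336]
STORE_FAST y → y=1336. Stack: []
LOAD_FAST_LOAD_FAST y,a → push 1336,11. Stack: [1336, 11]
COMPARE_OP bool(<=) → 1336 vs 11 = False. Stack: [False]
POP_JUMP_IF_FALSE → pop False; jump. Stack: []
LOAD_CONST → push 16. Stack: [16]
LOAD_FAST y → push 1336. Stack: [16, 1336]
LOAD_CONST → push 8. Stack: [16, 1336, 8]
BINARY_OP + → 1336 + 8 = 1344. Stack: [16, 1344]
BINARY_OP - → 16 - 1344 = -1328. Stack: [-1328]
STORE_FAST w → w=-1328. Stack: []
LOAD_FAST w → push -1328. Stack: [-1328]
RETURN_VALUE → return -1328.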